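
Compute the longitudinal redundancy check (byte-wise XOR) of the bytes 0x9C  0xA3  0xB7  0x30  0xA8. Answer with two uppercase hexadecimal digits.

XOR the bytes together:
  start with 0x9C
  0x9C ⊕ 0xA3 = 0x3F
  0x3F ⊕ 0xB7 = 0x88
  0x88 ⊕ 0x30 = 0xB8
  0xB8 ⊕ 0xA8 = 0x10

10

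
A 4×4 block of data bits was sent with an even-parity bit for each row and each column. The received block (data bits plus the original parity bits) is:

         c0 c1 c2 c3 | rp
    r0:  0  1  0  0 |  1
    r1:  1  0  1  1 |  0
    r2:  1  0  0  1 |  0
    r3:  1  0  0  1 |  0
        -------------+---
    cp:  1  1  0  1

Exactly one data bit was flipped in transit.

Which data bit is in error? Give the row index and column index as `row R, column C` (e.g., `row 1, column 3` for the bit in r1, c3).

row 1, column 2

Recompute each row's even parity and compare to rp:
  r0: data parity 1, sent rp 1 → ok
  r1: data parity 1, sent rp 0 → mismatch
  r2: data parity 0, sent rp 0 → ok
  r3: data parity 0, sent rp 0 → ok
Recompute each column's even parity and compare to cp:
  c0: data parity 1, sent cp 1 → ok
  c1: data parity 1, sent cp 1 → ok
  c2: data parity 1, sent cp 0 → mismatch
  c3: data parity 1, sent cp 1 → ok
Exactly one row (r1) and one column (c2) fail → the flipped bit is at their intersection.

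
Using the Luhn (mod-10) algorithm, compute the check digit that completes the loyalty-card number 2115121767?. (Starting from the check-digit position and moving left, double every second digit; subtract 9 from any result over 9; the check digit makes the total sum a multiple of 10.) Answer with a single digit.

Partial digits right→left: 7 6 7 1 2 1 5 1 1 2
Double every second digit counting from the check-digit position (so the 1st, 3rd, 5th, ... of the partial from the right).
  doubled (with −9 where >9): 5 5 4 1 2 → sum 17
  kept as-is: 6 1 1 1 2 → sum 11
Total = 17 + 11 = 28.
Check digit = (10 − (28 mod 10)) mod 10 = 2.

2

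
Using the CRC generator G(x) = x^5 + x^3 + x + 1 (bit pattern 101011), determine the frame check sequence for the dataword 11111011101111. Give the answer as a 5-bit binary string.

01010

Append 5 zeros: 1111101110111100000. Divide by 101011 (XOR where the leading bit is 1):
  pos 0: 111110 XOR 101011 = 010101
  pos 1: 101011 XOR 101011 = 000000
  pos 7: 110111 XOR 101011 = 011100
  pos 8: 111001 XOR 101011 = 010010
  pos 9: 100100 XOR 101011 = 001111
  pos 11: 111100 XOR 101011 = 010111
  pos 12: 101110 XOR 101011 = 000101
Remainder (last 5 bits) = 01010. This is the CRC / FCS.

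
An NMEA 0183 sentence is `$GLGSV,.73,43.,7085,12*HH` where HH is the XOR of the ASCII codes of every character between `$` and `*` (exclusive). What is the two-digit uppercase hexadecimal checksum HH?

43

XOR the ASCII codes of the payload characters:
  'G' = 0x47 → acc = 0x47
  'L' = 0x4C → acc = 0x0B
  'G' = 0x47 → acc = 0x4C
  'S' = 0x53 → acc = 0x1F
  'V' = 0x56 → acc = 0x49
  ',' = 0x2C → acc = 0x65
  '.' = 0x2E → acc = 0x4B
  '7' = 0x37 → acc = 0x7C
  '3' = 0x33 → acc = 0x4F
  ',' = 0x2C → acc = 0x63
  '4' = 0x34 → acc = 0x57
  '3' = 0x33 → acc = 0x64
  '.' = 0x2E → acc = 0x4A
  ',' = 0x2C → acc = 0x66
  '7' = 0x37 → acc = 0x51
  '0' = 0x30 → acc = 0x61
  '8' = 0x38 → acc = 0x59
  '5' = 0x35 → acc = 0x6C
  ',' = 0x2C → acc = 0x40
  '1' = 0x31 → acc = 0x71
  '2' = 0x32 → acc = 0x43
Checksum = 0x43.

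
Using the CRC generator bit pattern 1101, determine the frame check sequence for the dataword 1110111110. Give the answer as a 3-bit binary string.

000

Append 3 zeros: 1110111110000. Divide by 1101 (XOR where the leading bit is 1):
  pos 0: 1110 XOR 1101 = 0011
  pos 2: 1111 XOR 1101 = 0010
  pos 4: 1011 XOR 1101 = 0110
  pos 5: 1101 XOR 1101 = 0000
Remainder (last 3 bits) = 000. This is the CRC / FCS.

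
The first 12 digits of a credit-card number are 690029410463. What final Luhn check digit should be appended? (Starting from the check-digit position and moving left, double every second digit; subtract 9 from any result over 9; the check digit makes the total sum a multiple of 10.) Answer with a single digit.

Partial digits right→left: 3 6 4 0 1 4 9 2 0 0 9 6
Double every second digit counting from the check-digit position (so the 1st, 3rd, 5th, ... of the partial from the right).
  doubled (with −9 where >9): 6 8 2 9 0 9 → sum 34
  kept as-is: 6 0 4 2 0 6 → sum 18
Total = 34 + 18 = 52.
Check digit = (10 − (52 mod 10)) mod 10 = 8.

8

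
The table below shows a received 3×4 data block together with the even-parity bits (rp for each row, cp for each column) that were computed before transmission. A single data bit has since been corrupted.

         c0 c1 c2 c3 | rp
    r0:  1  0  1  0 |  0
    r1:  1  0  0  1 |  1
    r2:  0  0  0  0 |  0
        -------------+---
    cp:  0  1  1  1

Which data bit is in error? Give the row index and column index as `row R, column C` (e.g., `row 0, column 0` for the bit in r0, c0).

row 1, column 1

Recompute each row's even parity and compare to rp:
  r0: data parity 0, sent rp 0 → ok
  r1: data parity 0, sent rp 1 → mismatch
  r2: data parity 0, sent rp 0 → ok
Recompute each column's even parity and compare to cp:
  c0: data parity 0, sent cp 0 → ok
  c1: data parity 0, sent cp 1 → mismatch
  c2: data parity 1, sent cp 1 → ok
  c3: data parity 1, sent cp 1 → ok
Exactly one row (r1) and one column (c1) fail → the flipped bit is at their intersection.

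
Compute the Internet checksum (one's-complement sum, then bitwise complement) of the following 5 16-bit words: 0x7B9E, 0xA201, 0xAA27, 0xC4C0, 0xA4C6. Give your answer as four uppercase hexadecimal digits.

One's-complement addition (fold any carry out of bit 15 back into bit 0):
  0x7B9E + 0xA201 = 0x11D9F → wrap carry → 0x1DA0
  0x1DA0 + 0xAA27 = 0x0C7C7
  0xC7C7 + 0xC4C0 = 0x18C87 → wrap carry → 0x8C88
  0x8C88 + 0xA4C6 = 0x1314E → wrap carry → 0x314F
One's-complement sum = 0x314F.
Checksum = ~0x314F & 0xFFFF = 0xCEB0.

CEB0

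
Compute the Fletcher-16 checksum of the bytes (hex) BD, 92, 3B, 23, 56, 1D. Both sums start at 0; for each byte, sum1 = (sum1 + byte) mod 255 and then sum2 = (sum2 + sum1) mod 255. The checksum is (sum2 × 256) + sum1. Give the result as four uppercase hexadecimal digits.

6F22

Running sums (mod 255):
  after byte 0 (BD): sum1=189, sum2=189
  after byte 1 (92): sum1=80, sum2=14
  after byte 2 (3B): sum1=139, sum2=153
  after byte 3 (23): sum1=174, sum2=72
  after byte 4 (56): sum1=5, sum2=77
  after byte 5 (1D): sum1=34, sum2=111
Checksum = sum2·256 + sum1 = 111·256 + 34 = 28450 = 0x6F22.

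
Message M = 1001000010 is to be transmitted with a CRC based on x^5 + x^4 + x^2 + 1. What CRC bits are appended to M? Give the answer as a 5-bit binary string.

Append 5 zeros: 100100001000000. Divide by 110101 (XOR where the leading bit is 1):
  pos 0: 100100 XOR 110101 = 010001
  pos 1: 100010 XOR 110101 = 010111
  pos 2: 101110 XOR 110101 = 011011
  pos 3: 110111 XOR 110101 = 000010
  pos 7: 100000 XOR 110101 = 010101
  pos 8: 101010 XOR 110101 = 011111
  pos 9: 111110 XOR 110101 = 001011
Remainder (last 5 bits) = 01011. This is the CRC / FCS.

01011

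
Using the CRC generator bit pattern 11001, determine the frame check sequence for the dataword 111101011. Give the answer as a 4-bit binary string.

0100

Append 4 zeros: 1111010110000. Divide by 11001 (XOR where the leading bit is 1):
  pos 0: 11110 XOR 11001 = 00111
  pos 2: 11110 XOR 11001 = 00111
  pos 4: 11111 XOR 11001 = 00110
  pos 6: 11000 XOR 11001 = 00001
Remainder (last 4 bits) = 0100. This is the CRC / FCS.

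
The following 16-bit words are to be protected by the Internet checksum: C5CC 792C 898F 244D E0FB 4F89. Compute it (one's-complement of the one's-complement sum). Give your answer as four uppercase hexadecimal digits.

E2A4

One's-complement addition (fold any carry out of bit 15 back into bit 0):
  0xC5CC + 0x792C = 0x13EF8 → wrap carry → 0x3EF9
  0x3EF9 + 0x898F = 0x0C888
  0xC888 + 0x244D = 0x0ECD5
  0xECD5 + 0xE0FB = 0x1CDD0 → wrap carry → 0xCDD1
  0xCDD1 + 0x4F89 = 0x11D5A → wrap carry → 0x1D5B
One's-complement sum = 0x1D5B.
Checksum = ~0x1D5B & 0xFFFF = 0xE2A4.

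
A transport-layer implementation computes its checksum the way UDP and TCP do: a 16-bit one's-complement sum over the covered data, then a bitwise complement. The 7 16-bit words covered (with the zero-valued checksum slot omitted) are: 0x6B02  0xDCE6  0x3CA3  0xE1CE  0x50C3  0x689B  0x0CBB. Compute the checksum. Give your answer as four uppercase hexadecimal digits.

D38A

One's-complement addition (fold any carry out of bit 15 back into bit 0):
  0x6B02 + 0xDCE6 = 0x147E8 → wrap carry → 0x47E9
  0x47E9 + 0x3CA3 = 0x0848C
  0x848C + 0xE1CE = 0x1665A → wrap carry → 0x665B
  0x665B + 0x50C3 = 0x0B71E
  0xB71E + 0x689B = 0x11FB9 → wrap carry → 0x1FBA
  0x1FBA + 0x0CBB = 0x02C75
One's-complement sum = 0x2C75.
Checksum = ~0x2C75 & 0xFFFF = 0xD38A.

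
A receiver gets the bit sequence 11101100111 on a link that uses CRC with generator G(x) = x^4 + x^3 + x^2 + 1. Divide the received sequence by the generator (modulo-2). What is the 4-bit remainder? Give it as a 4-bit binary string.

0000

Modulo-2 division of 11101100111 by 11101:
  pos 0: 11101 XOR 11101 = 00000
  pos 5: 10011 XOR 11101 = 01110
  pos 6: 11101 XOR 11101 = 00000
Remainder = 0000 (zero — the frame passes the CRC check).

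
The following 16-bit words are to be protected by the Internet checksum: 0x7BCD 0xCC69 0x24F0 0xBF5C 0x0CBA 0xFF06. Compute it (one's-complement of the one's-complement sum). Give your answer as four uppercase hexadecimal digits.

C7BA

One's-complement addition (fold any carry out of bit 15 back into bit 0):
  0x7BCD + 0xCC69 = 0x14836 → wrap carry → 0x4837
  0x4837 + 0x24F0 = 0x06D27
  0x6D27 + 0xBF5C = 0x12C83 → wrap carry → 0x2C84
  0x2C84 + 0x0CBA = 0x0393E
  0x393E + 0xFF06 = 0x13844 → wrap carry → 0x3845
One's-complement sum = 0x3845.
Checksum = ~0x3845 & 0xFFFF = 0xC7BA.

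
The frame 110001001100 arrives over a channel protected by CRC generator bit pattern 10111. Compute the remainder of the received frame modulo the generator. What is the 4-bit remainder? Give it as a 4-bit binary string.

Modulo-2 division of 110001001100 by 10111:
  pos 0: 11000 XOR 10111 = 01111
  pos 1: 11111 XOR 10111 = 01000
  pos 2: 10000 XOR 10111 = 00111
  pos 4: 11101 XOR 10111 = 01010
  pos 5: 10101 XOR 10111 = 00010
Remainder = 1000 (nonzero — an error is detected).

1000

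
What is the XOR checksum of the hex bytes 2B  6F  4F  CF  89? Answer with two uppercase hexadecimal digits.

XOR the bytes together:
  start with 0x2B
  0x2B ⊕ 0x6F = 0x44
  0x44 ⊕ 0x4F = 0x0B
  0x0B ⊕ 0xCF = 0xC4
  0xC4 ⊕ 0x89 = 0x4D

4D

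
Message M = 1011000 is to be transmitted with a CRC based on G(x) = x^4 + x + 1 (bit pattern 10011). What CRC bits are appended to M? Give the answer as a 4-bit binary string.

Append 4 zeros: 10110000000. Divide by 10011 (XOR where the leading bit is 1):
  pos 0: 10110 XOR 10011 = 00101
  pos 2: 10100 XOR 10011 = 00111
  pos 4: 11100 XOR 10011 = 01111
  pos 5: 11110 XOR 10011 = 01101
  pos 6: 11010 XOR 10011 = 01001
Remainder (last 4 bits) = 1001. This is the CRC / FCS.

1001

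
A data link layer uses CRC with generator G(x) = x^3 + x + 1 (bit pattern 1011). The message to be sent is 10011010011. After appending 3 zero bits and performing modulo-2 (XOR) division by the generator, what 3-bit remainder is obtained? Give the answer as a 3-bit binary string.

Append 3 zeros: 10011010011000. Divide by 1011 (XOR where the leading bit is 1):
  pos 0: 1001 XOR 1011 = 0010
  pos 2: 1010 XOR 1011 = 0001
  pos 5: 1100 XOR 1011 = 0111
  pos 6: 1111 XOR 1011 = 0100
  pos 7: 1001 XOR 1011 = 0010
  pos 9: 1000 XOR 1011 = 0011
Remainder (last 3 bits) = 110. This is the CRC / FCS.

110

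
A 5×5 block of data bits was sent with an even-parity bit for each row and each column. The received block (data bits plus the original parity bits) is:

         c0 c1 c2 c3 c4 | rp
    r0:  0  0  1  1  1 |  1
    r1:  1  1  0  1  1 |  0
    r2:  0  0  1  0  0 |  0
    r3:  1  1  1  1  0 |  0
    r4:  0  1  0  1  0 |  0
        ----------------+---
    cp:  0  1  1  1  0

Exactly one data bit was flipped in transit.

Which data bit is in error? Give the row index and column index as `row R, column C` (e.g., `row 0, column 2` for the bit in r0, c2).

Recompute each row's even parity and compare to rp:
  r0: data parity 1, sent rp 1 → ok
  r1: data parity 0, sent rp 0 → ok
  r2: data parity 1, sent rp 0 → mismatch
  r3: data parity 0, sent rp 0 → ok
  r4: data parity 0, sent rp 0 → ok
Recompute each column's even parity and compare to cp:
  c0: data parity 0, sent cp 0 → ok
  c1: data parity 1, sent cp 1 → ok
  c2: data parity 1, sent cp 1 → ok
  c3: data parity 0, sent cp 1 → mismatch
  c4: data parity 0, sent cp 0 → ok
Exactly one row (r2) and one column (c3) fail → the flipped bit is at their intersection.

row 2, column 3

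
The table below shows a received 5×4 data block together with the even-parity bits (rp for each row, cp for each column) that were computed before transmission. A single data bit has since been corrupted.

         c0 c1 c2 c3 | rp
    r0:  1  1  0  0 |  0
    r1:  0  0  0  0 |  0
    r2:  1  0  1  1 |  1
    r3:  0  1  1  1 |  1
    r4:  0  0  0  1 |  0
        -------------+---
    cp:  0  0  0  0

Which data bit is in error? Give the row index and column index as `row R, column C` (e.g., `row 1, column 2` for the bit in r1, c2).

Recompute each row's even parity and compare to rp:
  r0: data parity 0, sent rp 0 → ok
  r1: data parity 0, sent rp 0 → ok
  r2: data parity 1, sent rp 1 → ok
  r3: data parity 1, sent rp 1 → ok
  r4: data parity 1, sent rp 0 → mismatch
Recompute each column's even parity and compare to cp:
  c0: data parity 0, sent cp 0 → ok
  c1: data parity 0, sent cp 0 → ok
  c2: data parity 0, sent cp 0 → ok
  c3: data parity 1, sent cp 0 → mismatch
Exactly one row (r4) and one column (c3) fail → the flipped bit is at their intersection.

row 4, column 3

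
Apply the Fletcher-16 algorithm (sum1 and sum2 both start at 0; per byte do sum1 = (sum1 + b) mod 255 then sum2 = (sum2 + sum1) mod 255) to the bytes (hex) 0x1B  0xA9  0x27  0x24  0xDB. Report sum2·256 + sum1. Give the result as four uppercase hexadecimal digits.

Running sums (mod 255):
  after byte 0 (0x1B): sum1=27, sum2=27
  after byte 1 (0xA9): sum1=196, sum2=223
  after byte 2 (0x27): sum1=235, sum2=203
  after byte 3 (0x24): sum1=16, sum2=219
  after byte 4 (0xDB): sum1=235, sum2=199
Checksum = sum2·256 + sum1 = 199·256 + 235 = 51179 = 0xC7EB.

C7EB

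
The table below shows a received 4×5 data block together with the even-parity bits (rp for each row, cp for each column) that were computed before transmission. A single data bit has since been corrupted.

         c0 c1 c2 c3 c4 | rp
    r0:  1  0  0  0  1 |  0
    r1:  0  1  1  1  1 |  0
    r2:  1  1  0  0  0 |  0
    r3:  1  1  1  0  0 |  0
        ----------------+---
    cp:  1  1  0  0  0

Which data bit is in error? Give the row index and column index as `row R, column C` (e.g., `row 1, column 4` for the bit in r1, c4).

row 3, column 3

Recompute each row's even parity and compare to rp:
  r0: data parity 0, sent rp 0 → ok
  r1: data parity 0, sent rp 0 → ok
  r2: data parity 0, sent rp 0 → ok
  r3: data parity 1, sent rp 0 → mismatch
Recompute each column's even parity and compare to cp:
  c0: data parity 1, sent cp 1 → ok
  c1: data parity 1, sent cp 1 → ok
  c2: data parity 0, sent cp 0 → ok
  c3: data parity 1, sent cp 0 → mismatch
  c4: data parity 0, sent cp 0 → ok
Exactly one row (r3) and one column (c3) fail → the flipped bit is at their intersection.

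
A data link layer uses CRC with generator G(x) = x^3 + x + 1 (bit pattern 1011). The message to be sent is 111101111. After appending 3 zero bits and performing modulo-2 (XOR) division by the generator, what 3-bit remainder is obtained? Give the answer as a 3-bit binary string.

100

Append 3 zeros: 111101111000. Divide by 1011 (XOR where the leading bit is 1):
  pos 0: 1111 XOR 1011 = 0100
  pos 1: 1000 XOR 1011 = 0011
  pos 3: 1111 XOR 1011 = 0100
  pos 4: 1001 XOR 1011 = 0010
  pos 6: 1010 XOR 1011 = 0001
Remainder (last 3 bits) = 100. This is the CRC / FCS.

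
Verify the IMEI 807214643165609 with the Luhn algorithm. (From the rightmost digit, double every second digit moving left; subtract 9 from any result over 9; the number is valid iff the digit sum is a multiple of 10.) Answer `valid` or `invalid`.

From the right, keep odd positions and double even positions (subtract 9 from any doubled value over 9):
  doubled (positions 2,4,...): 0 1 2 8 8 4 0 → sum 23
  kept (positions 1,3,...): 9 6 6 3 6 1 7 8 → sum 46
Total = 69.
69 mod 10 = 9, so the number is invalid.

invalid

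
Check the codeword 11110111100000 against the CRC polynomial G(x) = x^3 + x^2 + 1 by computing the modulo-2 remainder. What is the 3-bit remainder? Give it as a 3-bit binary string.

001

Modulo-2 division of 11110111100000 by 1101:
  pos 0: 1111 XOR 1101 = 0010
  pos 2: 1001 XOR 1101 = 0100
  pos 3: 1001 XOR 1101 = 0100
  pos 4: 1001 XOR 1101 = 0100
  pos 5: 1001 XOR 1101 = 0100
  pos 6: 1000 XOR 1101 = 0101
  pos 7: 1010 XOR 1101 = 0111
  pos 8: 1110 XOR 1101 = 0011
  pos 10: 1100 XOR 1101 = 0001
Remainder = 001 (nonzero — an error is detected).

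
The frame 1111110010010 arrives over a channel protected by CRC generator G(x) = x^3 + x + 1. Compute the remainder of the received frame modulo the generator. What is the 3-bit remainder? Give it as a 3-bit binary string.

Modulo-2 division of 1111110010010 by 1011:
  pos 0: 1111 XOR 1011 = 0100
  pos 1: 1001 XOR 1011 = 0010
  pos 3: 1010 XOR 1011 = 0001
  pos 6: 1010 XOR 1011 = 0001
  pos 9: 1010 XOR 1011 = 0001
Remainder = 001 (nonzero — an error is detected).

001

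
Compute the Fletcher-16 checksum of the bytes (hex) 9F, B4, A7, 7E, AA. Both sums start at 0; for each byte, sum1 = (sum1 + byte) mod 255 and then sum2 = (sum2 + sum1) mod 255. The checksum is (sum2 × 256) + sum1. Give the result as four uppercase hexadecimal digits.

8F25

Running sums (mod 255):
  after byte 0 (9F): sum1=159, sum2=159
  after byte 1 (B4): sum1=84, sum2=243
  after byte 2 (A7): sum1=251, sum2=239
  after byte 3 (7E): sum1=122, sum2=106
  after byte 4 (AA): sum1=37, sum2=143
Checksum = sum2·256 + sum1 = 143·256 + 37 = 36645 = 0x8F25.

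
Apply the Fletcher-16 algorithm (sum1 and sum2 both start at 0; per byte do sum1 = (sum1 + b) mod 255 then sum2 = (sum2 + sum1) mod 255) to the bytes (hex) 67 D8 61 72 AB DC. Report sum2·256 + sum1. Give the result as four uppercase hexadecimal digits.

B99C

Running sums (mod 255):
  after byte 0 (67): sum1=103, sum2=103
  after byte 1 (D8): sum1=64, sum2=167
  after byte 2 (61): sum1=161, sum2=73
  after byte 3 (72): sum1=20, sum2=93
  after byte 4 (AB): sum1=191, sum2=29
  after byte 5 (DC): sum1=156, sum2=185
Checksum = sum2·256 + sum1 = 185·256 + 156 = 47516 = 0xB99C.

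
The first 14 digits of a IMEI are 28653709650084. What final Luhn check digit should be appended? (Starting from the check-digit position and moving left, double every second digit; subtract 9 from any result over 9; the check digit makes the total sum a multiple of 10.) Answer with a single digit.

4

Partial digits right→left: 4 8 0 0 5 6 9 0 7 3 5 6 8 2
Double every second digit counting from the check-digit position (so the 1st, 3rd, 5th, ... of the partial from the right).
  doubled (with −9 where >9): 8 0 1 9 5 1 7 → sum 31
  kept as-is: 8 0 6 0 3 6 2 → sum 25
Total = 31 + 25 = 56.
Check digit = (10 − (56 mod 10)) mod 10 = 4.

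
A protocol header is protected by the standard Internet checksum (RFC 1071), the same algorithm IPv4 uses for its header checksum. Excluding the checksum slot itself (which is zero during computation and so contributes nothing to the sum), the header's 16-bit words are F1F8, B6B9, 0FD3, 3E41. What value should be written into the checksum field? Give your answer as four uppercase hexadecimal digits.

0939

One's-complement addition (fold any carry out of bit 15 back into bit 0):
  0xF1F8 + 0xB6B9 = 0x1A8B1 → wrap carry → 0xA8B2
  0xA8B2 + 0x0FD3 = 0x0B885
  0xB885 + 0x3E41 = 0x0F6C6
One's-complement sum = 0xF6C6.
Checksum = ~0xF6C6 & 0xFFFF = 0x0939.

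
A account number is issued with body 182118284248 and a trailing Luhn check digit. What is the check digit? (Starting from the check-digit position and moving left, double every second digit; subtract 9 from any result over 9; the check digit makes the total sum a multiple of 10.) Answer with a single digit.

Partial digits right→left: 8 4 2 4 8 2 8 1 1 2 8 1
Double every second digit counting from the check-digit position (so the 1st, 3rd, 5th, ... of the partial from the right).
  doubled (with −9 where >9): 7 4 7 7 2 7 → sum 34
  kept as-is: 4 4 2 1 2 1 → sum 14
Total = 34 + 14 = 48.
Check digit = (10 − (48 mod 10)) mod 10 = 2.

2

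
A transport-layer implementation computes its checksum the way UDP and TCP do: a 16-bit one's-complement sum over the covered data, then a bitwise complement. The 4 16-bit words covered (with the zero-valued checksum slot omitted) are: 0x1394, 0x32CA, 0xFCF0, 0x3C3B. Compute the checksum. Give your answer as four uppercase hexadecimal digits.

One's-complement addition (fold any carry out of bit 15 back into bit 0):
  0x1394 + 0x32CA = 0x0465E
  0x465E + 0xFCF0 = 0x1434E → wrap carry → 0x434F
  0x434F + 0x3C3B = 0x07F8A
One's-complement sum = 0x7F8A.
Checksum = ~0x7F8A & 0xFFFF = 0x8075.

8075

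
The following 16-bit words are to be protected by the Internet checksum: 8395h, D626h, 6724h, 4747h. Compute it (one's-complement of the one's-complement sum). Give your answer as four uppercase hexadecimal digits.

One's-complement addition (fold any carry out of bit 15 back into bit 0):
  0x8395 + 0xD626 = 0x159BB → wrap carry → 0x59BC
  0x59BC + 0x6724 = 0x0C0E0
  0xC0E0 + 0x4747 = 0x10827 → wrap carry → 0x0828
One's-complement sum = 0x0828.
Checksum = ~0x0828 & 0xFFFF = 0xF7D7.

F7D7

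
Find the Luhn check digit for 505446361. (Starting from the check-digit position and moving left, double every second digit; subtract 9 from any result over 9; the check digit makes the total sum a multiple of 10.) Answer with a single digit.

6

Partial digits right→left: 1 6 3 6 4 4 5 0 5
Double every second digit counting from the check-digit position (so the 1st, 3rd, 5th, ... of the partial from the right).
  doubled (with −9 where >9): 2 6 8 1 1 → sum 18
  kept as-is: 6 6 4 0 → sum 16
Total = 18 + 16 = 34.
Check digit = (10 − (34 mod 10)) mod 10 = 6.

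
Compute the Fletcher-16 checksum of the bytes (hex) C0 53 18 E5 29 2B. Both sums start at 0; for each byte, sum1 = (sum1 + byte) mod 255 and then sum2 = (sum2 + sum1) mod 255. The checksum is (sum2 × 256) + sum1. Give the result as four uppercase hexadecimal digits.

Running sums (mod 255):
  after byte 0 (C0): sum1=192, sum2=192
  after byte 1 (53): sum1=20, sum2=212
  after byte 2 (18): sum1=44, sum2=1
  after byte 3 (E5): sum1=18, sum2=19
  after byte 4 (29): sum1=59, sum2=78
  after byte 5 (2B): sum1=102, sum2=180
Checksum = sum2·256 + sum1 = 180·256 + 102 = 46182 = 0xB466.

B466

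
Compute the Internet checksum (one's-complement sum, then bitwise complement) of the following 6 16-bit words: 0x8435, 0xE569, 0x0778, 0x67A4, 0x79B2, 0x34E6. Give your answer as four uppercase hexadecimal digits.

78AB

One's-complement addition (fold any carry out of bit 15 back into bit 0):
  0x8435 + 0xE569 = 0x1699E → wrap carry → 0x699F
  0x699F + 0x0778 = 0x07117
  0x7117 + 0x67A4 = 0x0D8BB
  0xD8BB + 0x79B2 = 0x1526D → wrap carry → 0x526E
  0x526E + 0x34E6 = 0x08754
One's-complement sum = 0x8754.
Checksum = ~0x8754 & 0xFFFF = 0x78AB.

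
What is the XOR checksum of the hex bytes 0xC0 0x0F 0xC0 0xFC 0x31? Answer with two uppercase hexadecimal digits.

XOR the bytes together:
  start with 0xC0
  0xC0 ⊕ 0x0F = 0xCF
  0xCF ⊕ 0xC0 = 0x0F
  0x0F ⊕ 0xFC = 0xF3
  0xF3 ⊕ 0x31 = 0xC2

C2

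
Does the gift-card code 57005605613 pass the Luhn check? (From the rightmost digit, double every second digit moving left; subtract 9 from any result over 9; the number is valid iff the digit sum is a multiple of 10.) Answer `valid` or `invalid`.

valid

From the right, keep odd positions and double even positions (subtract 9 from any doubled value over 9):
  doubled (positions 2,4,...): 2 1 3 0 5 → sum 11
  kept (positions 1,3,...): 3 6 0 5 0 5 → sum 19
Total = 30.
30 mod 10 = 0, so the number is valid.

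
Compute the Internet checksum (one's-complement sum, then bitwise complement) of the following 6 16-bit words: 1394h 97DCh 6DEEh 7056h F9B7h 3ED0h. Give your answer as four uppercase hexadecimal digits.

3DC2

One's-complement addition (fold any carry out of bit 15 back into bit 0):
  0x1394 + 0x97DC = 0x0AB70
  0xAB70 + 0x6DEE = 0x1195E → wrap carry → 0x195F
  0x195F + 0x7056 = 0x089B5
  0x89B5 + 0xF9B7 = 0x1836C → wrap carry → 0x836D
  0x836D + 0x3ED0 = 0x0C23D
One's-complement sum = 0xC23D.
Checksum = ~0xC23D & 0xFFFF = 0x3DC2.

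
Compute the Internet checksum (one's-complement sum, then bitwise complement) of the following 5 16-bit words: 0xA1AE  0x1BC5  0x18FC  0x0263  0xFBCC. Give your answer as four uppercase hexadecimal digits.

2B60

One's-complement addition (fold any carry out of bit 15 back into bit 0):
  0xA1AE + 0x1BC5 = 0x0BD73
  0xBD73 + 0x18FC = 0x0D66F
  0xD66F + 0x0263 = 0x0D8D2
  0xD8D2 + 0xFBCC = 0x1D49E → wrap carry → 0xD49F
One's-complement sum = 0xD49F.
Checksum = ~0xD49F & 0xFFFF = 0x2B60.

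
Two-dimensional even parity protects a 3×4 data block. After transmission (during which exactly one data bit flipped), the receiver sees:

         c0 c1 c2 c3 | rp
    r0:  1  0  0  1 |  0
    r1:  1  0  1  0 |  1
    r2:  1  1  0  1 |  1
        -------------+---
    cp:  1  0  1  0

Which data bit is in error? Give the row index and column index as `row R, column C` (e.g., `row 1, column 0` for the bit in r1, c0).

row 1, column 1

Recompute each row's even parity and compare to rp:
  r0: data parity 0, sent rp 0 → ok
  r1: data parity 0, sent rp 1 → mismatch
  r2: data parity 1, sent rp 1 → ok
Recompute each column's even parity and compare to cp:
  c0: data parity 1, sent cp 1 → ok
  c1: data parity 1, sent cp 0 → mismatch
  c2: data parity 1, sent cp 1 → ok
  c3: data parity 0, sent cp 0 → ok
Exactly one row (r1) and one column (c1) fail → the flipped bit is at their intersection.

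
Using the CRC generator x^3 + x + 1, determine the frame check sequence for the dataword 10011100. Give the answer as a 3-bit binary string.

Append 3 zeros: 10011100000. Divide by 1011 (XOR where the leading bit is 1):
  pos 0: 1001 XOR 1011 = 0010
  pos 2: 1011 XOR 1011 = 0000
Remainder (last 3 bits) = 000. This is the CRC / FCS.

000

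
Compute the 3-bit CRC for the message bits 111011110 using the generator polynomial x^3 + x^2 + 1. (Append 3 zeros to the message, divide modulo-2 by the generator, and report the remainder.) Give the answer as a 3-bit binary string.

Append 3 zeros: 111011110000. Divide by 1101 (XOR where the leading bit is 1):
  pos 0: 1110 XOR 1101 = 0011
  pos 2: 1111 XOR 1101 = 0010
  pos 4: 1011 XOR 1101 = 0110
  pos 5: 1100 XOR 1101 = 0001
  pos 8: 1000 XOR 1101 = 0101
Remainder (last 3 bits) = 101. This is the CRC / FCS.

101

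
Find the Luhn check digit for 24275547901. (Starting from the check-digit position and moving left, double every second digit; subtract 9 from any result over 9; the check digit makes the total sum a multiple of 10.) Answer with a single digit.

9

Partial digits right→left: 1 0 9 7 4 5 5 7 2 4 2
Double every second digit counting from the check-digit position (so the 1st, 3rd, 5th, ... of the partial from the right).
  doubled (with −9 where >9): 2 9 8 1 4 4 → sum 28
  kept as-is: 0 7 5 7 4 → sum 23
Total = 28 + 23 = 51.
Check digit = (10 − (51 mod 10)) mod 10 = 9.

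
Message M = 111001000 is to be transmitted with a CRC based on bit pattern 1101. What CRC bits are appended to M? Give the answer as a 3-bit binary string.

000

Append 3 zeros: 111001000000. Divide by 1101 (XOR where the leading bit is 1):
  pos 0: 1110 XOR 1101 = 0011
  pos 2: 1101 XOR 1101 = 0000
Remainder (last 3 bits) = 000. This is the CRC / FCS.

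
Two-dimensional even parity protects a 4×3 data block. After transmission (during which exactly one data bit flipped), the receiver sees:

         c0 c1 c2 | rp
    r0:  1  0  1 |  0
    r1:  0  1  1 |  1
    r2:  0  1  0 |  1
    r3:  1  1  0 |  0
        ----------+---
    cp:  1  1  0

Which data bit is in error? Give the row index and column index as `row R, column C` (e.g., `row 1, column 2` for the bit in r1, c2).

row 1, column 0

Recompute each row's even parity and compare to rp:
  r0: data parity 0, sent rp 0 → ok
  r1: data parity 0, sent rp 1 → mismatch
  r2: data parity 1, sent rp 1 → ok
  r3: data parity 0, sent rp 0 → ok
Recompute each column's even parity and compare to cp:
  c0: data parity 0, sent cp 1 → mismatch
  c1: data parity 1, sent cp 1 → ok
  c2: data parity 0, sent cp 0 → ok
Exactly one row (r1) and one column (c0) fail → the flipped bit is at their intersection.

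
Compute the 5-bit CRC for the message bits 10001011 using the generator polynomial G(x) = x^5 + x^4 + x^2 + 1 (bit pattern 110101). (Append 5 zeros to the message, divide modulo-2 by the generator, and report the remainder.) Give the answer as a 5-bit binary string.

Append 5 zeros: 1000101100000. Divide by 110101 (XOR where the leading bit is 1):
  pos 0: 100010 XOR 110101 = 010111
  pos 1: 101111 XOR 110101 = 011010
  pos 2: 110101 XOR 110101 = 000000
Remainder (last 5 bits) = 00000. This is the CRC / FCS.

00000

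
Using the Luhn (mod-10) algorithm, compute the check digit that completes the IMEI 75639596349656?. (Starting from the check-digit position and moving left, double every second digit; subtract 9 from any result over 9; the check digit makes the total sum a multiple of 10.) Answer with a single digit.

Partial digits right→left: 6 5 6 9 4 3 6 9 5 9 3 6 5 7
Double every second digit counting from the check-digit position (so the 1st, 3rd, 5th, ... of the partial from the right).
  doubled (with −9 where >9): 3 3 8 3 1 6 1 → sum 25
  kept as-is: 5 9 3 9 9 6 7 → sum 48
Total = 25 + 48 = 73.
Check digit = (10 − (73 mod 10)) mod 10 = 7.

7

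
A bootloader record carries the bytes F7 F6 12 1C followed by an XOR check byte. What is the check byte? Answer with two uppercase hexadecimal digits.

XOR the bytes together:
  start with 0xF7
  0xF7 ⊕ 0xF6 = 0x01
  0x01 ⊕ 0x12 = 0x13
  0x13 ⊕ 0x1C = 0x0F

0F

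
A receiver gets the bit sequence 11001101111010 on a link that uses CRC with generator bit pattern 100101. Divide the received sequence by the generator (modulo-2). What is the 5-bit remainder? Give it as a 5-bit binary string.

10000

Modulo-2 division of 11001101111010 by 100101:
  pos 0: 110011 XOR 100101 = 010110
  pos 1: 101100 XOR 100101 = 001001
  pos 3: 100111 XOR 100101 = 000010
  pos 7: 101101 XOR 100101 = 001000
Remainder = 10000 (nonzero — an error is detected).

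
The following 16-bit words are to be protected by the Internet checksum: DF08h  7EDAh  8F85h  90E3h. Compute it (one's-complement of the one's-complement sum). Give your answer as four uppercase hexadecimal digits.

81B3

One's-complement addition (fold any carry out of bit 15 back into bit 0):
  0xDF08 + 0x7EDA = 0x15DE2 → wrap carry → 0x5DE3
  0x5DE3 + 0x8F85 = 0x0ED68
  0xED68 + 0x90E3 = 0x17E4B → wrap carry → 0x7E4C
One's-complement sum = 0x7E4C.
Checksum = ~0x7E4C & 0xFFFF = 0x81B3.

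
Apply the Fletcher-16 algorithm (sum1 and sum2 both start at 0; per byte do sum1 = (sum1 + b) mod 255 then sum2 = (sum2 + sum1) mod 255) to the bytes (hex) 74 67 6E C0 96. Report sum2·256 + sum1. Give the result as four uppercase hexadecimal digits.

Running sums (mod 255):
  after byte 0 (74): sum1=116, sum2=116
  after byte 1 (67): sum1=219, sum2=80
  after byte 2 (6E): sum1=74, sum2=154
  after byte 3 (C0): sum1=11, sum2=165
  after byte 4 (96): sum1=161, sum2=71
Checksum = sum2·256 + sum1 = 71·256 + 161 = 18337 = 0x47A1.

47A1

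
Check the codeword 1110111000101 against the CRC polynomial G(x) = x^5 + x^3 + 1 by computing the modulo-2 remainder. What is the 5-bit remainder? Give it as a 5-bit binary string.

00010

Modulo-2 division of 1110111000101 by 101001:
  pos 0: 111011 XOR 101001 = 010010
  pos 1: 100101 XOR 101001 = 001100
  pos 3: 110000 XOR 101001 = 011001
  pos 4: 110010 XOR 101001 = 011011
  pos 5: 110111 XOR 101001 = 011110
  pos 6: 111100 XOR 101001 = 010101
  pos 7: 101011 XOR 101001 = 000010
Remainder = 00010 (nonzero — an error is detected).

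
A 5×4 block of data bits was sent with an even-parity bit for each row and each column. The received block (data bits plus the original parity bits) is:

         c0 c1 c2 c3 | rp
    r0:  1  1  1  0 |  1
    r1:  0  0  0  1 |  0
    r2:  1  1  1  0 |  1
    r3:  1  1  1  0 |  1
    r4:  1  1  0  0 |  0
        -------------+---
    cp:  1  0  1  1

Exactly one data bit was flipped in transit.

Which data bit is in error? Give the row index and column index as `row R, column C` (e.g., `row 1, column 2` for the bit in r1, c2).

row 1, column 0

Recompute each row's even parity and compare to rp:
  r0: data parity 1, sent rp 1 → ok
  r1: data parity 1, sent rp 0 → mismatch
  r2: data parity 1, sent rp 1 → ok
  r3: data parity 1, sent rp 1 → ok
  r4: data parity 0, sent rp 0 → ok
Recompute each column's even parity and compare to cp:
  c0: data parity 0, sent cp 1 → mismatch
  c1: data parity 0, sent cp 0 → ok
  c2: data parity 1, sent cp 1 → ok
  c3: data parity 1, sent cp 1 → ok
Exactly one row (r1) and one column (c0) fail → the flipped bit is at their intersection.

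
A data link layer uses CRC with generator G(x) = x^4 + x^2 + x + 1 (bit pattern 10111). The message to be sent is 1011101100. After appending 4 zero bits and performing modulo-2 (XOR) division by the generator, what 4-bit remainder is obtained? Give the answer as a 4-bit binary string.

1010

Append 4 zeros: 10111011000000. Divide by 10111 (XOR where the leading bit is 1):
  pos 0: 10111 XOR 10111 = 00000
  pos 6: 11000 XOR 10111 = 01111
  pos 7: 11110 XOR 10111 = 01001
  pos 8: 10010 XOR 10111 = 00101
Remainder (last 4 bits) = 1010. This is the CRC / FCS.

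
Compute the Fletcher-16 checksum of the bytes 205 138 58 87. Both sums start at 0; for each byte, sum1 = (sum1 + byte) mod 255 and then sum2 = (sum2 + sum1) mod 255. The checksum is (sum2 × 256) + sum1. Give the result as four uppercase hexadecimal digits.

Running sums (mod 255):
  after byte 0 (205): sum1=205, sum2=205
  after byte 1 (138): sum1=88, sum2=38
  after byte 2 (58): sum1=146, sum2=184
  after byte 3 (87): sum1=233, sum2=162
Checksum = sum2·256 + sum1 = 162·256 + 233 = 41705 = 0xA2E9.

A2E9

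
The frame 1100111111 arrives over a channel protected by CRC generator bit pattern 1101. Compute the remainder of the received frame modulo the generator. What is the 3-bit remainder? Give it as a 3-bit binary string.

Modulo-2 division of 1100111111 by 1101:
  pos 0: 1100 XOR 1101 = 0001
  pos 3: 1111 XOR 1101 = 0010
  pos 5: 1011 XOR 1101 = 0110
  pos 6: 1101 XOR 1101 = 0000
Remainder = 000 (zero — the frame passes the CRC check).

000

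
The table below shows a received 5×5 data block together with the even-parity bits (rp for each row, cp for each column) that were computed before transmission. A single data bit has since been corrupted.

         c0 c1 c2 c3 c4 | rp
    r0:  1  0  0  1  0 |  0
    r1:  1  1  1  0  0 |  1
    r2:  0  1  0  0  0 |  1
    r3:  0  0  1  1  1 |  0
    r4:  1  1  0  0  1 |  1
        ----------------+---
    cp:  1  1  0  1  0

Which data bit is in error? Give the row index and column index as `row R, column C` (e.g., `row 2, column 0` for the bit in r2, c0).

row 3, column 3

Recompute each row's even parity and compare to rp:
  r0: data parity 0, sent rp 0 → ok
  r1: data parity 1, sent rp 1 → ok
  r2: data parity 1, sent rp 1 → ok
  r3: data parity 1, sent rp 0 → mismatch
  r4: data parity 1, sent rp 1 → ok
Recompute each column's even parity and compare to cp:
  c0: data parity 1, sent cp 1 → ok
  c1: data parity 1, sent cp 1 → ok
  c2: data parity 0, sent cp 0 → ok
  c3: data parity 0, sent cp 1 → mismatch
  c4: data parity 0, sent cp 0 → ok
Exactly one row (r3) and one column (c3) fail → the flipped bit is at their intersection.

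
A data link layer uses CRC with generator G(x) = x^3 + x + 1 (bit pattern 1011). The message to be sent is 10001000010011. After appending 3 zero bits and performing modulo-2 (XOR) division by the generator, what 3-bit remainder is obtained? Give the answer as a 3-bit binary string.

Append 3 zeros: 10001000010011000. Divide by 1011 (XOR where the leading bit is 1):
  pos 0: 1000 XOR 1011 = 0011
  pos 2: 1110 XOR 1011 = 0101
  pos 3: 1010 XOR 1011 = 0001
  pos 6: 1001 XOR 1011 = 0010
  pos 8: 1000 XOR 1011 = 0011
  pos 10: 1111 XOR 1011 = 0100
  pos 11: 1000 XOR 1011 = 0011
  pos 13: 1100 XOR 1011 = 0111
Remainder (last 3 bits) = 111. This is the CRC / FCS.

111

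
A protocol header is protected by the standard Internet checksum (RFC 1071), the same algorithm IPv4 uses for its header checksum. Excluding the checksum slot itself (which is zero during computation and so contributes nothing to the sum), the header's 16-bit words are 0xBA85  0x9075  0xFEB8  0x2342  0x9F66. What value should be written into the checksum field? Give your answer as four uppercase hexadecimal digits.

F3A2

One's-complement addition (fold any carry out of bit 15 back into bit 0):
  0xBA85 + 0x9075 = 0x14AFA → wrap carry → 0x4AFB
  0x4AFB + 0xFEB8 = 0x149B3 → wrap carry → 0x49B4
  0x49B4 + 0x2342 = 0x06CF6
  0x6CF6 + 0x9F66 = 0x10C5C → wrap carry → 0x0C5D
One's-complement sum = 0x0C5D.
Checksum = ~0x0C5D & 0xFFFF = 0xF3A2.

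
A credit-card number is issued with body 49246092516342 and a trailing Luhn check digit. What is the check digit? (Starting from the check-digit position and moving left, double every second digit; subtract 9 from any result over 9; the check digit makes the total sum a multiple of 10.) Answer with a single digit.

1

Partial digits right→left: 2 4 3 6 1 5 2 9 0 6 4 2 9 4
Double every second digit counting from the check-digit position (so the 1st, 3rd, 5th, ... of the partial from the right).
  doubled (with −9 where >9): 4 6 2 4 0 8 9 → sum 33
  kept as-is: 4 6 5 9 6 2 4 → sum 36
Total = 33 + 36 = 69.
Check digit = (10 − (69 mod 10)) mod 10 = 1.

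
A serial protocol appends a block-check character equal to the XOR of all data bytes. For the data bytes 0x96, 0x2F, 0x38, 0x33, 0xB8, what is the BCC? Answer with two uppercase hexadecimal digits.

XOR the bytes together:
  start with 0x96
  0x96 ⊕ 0x2F = 0xB9
  0xB9 ⊕ 0x38 = 0x81
  0x81 ⊕ 0x33 = 0xB2
  0xB2 ⊕ 0xB8 = 0x0A

0A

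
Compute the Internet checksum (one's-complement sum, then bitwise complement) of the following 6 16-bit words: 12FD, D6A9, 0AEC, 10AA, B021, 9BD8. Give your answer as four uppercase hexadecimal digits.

AEC8

One's-complement addition (fold any carry out of bit 15 back into bit 0):
  0x12FD + 0xD6A9 = 0x0E9A6
  0xE9A6 + 0x0AEC = 0x0F492
  0xF492 + 0x10AA = 0x1053C → wrap carry → 0x053D
  0x053D + 0xB021 = 0x0B55E
  0xB55E + 0x9BD8 = 0x15136 → wrap carry → 0x5137
One's-complement sum = 0x5137.
Checksum = ~0x5137 & 0xFFFF = 0xAEC8.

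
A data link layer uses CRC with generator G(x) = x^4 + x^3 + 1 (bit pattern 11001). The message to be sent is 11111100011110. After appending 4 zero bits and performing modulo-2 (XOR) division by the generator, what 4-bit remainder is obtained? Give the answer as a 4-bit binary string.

0011

Append 4 zeros: 111111000111100000. Divide by 11001 (XOR where the leading bit is 1):
  pos 0: 11111 XOR 11001 = 00110
  pos 2: 11010 XOR 11001 = 00011
  pos 5: 11001 XOR 11001 = 00000
  pos 10: 11100 XOR 11001 = 00101
  pos 12: 10100 XOR 11001 = 01101
  pos 13: 11010 XOR 11001 = 00011
Remainder (last 4 bits) = 0011. This is the CRC / FCS.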